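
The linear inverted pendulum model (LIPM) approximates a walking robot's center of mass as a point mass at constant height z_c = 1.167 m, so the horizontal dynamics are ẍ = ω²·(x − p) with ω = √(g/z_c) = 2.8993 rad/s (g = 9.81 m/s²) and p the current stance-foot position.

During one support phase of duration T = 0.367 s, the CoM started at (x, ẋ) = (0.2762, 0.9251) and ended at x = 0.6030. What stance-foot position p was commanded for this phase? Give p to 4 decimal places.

ωT = 2.8993·0.367 = 1.064043; cosh(ωT) = 1.621561, sinh(ωT) = 1.276503
x(T) = p + (x₀−p)·cosh(ωT) + (ẋ₀/ω)·sinh(ωT) ⇒ p·(1 − cosh) = x(T) − x₀·cosh − (ẋ₀/ω)·sinh
numerator   = 0.6030 − (0.2762)·1.621561 − (0.9251/2.8993)·1.276503 = -0.252178
denominator = 1 − 1.621561 = -0.621561
p = -0.252178 / -0.621561 = 0.4057

p = 0.4057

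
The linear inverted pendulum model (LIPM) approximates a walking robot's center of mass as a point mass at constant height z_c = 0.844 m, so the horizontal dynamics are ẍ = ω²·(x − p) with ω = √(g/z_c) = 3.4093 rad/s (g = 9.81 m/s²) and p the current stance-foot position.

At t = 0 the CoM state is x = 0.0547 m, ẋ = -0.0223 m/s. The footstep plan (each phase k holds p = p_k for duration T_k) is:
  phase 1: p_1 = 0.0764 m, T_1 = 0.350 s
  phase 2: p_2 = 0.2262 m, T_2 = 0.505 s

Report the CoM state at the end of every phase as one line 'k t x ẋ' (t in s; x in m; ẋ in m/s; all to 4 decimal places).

1 0.3500 0.0275 -0.1509
2 0.8550 -0.4671 -2.2695

phase 1: p=0.0764, T=0.350, ωT=1.193255, cosh=1.800515, sinh=1.497283; start (x,ẋ)=(0.054700, -0.022300) → end (x,ẋ)=(0.027535, -0.150923)
phase 2: p=0.2262, T=0.505, ωT=1.721696, cosh=2.886387, sinh=2.707624; start (x,ẋ)=(0.027535, -0.150923) → end (x,ẋ)=(-0.467085, -2.269518)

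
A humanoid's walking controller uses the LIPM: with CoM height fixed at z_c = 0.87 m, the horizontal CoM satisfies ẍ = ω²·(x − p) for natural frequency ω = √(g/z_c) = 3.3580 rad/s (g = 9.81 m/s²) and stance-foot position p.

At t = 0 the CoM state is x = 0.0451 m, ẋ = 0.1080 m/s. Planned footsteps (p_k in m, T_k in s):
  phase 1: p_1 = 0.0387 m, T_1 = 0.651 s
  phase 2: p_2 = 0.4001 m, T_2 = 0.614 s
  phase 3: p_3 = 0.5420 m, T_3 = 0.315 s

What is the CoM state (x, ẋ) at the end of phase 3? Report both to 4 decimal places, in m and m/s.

phase 1: p=0.0387, T=0.651, ωT=2.186058, cosh=4.506209, sinh=4.393851; start (x,ẋ)=(0.045100, 0.108000) → end (x,ẋ)=(0.208855, 0.581100)
phase 2: p=0.4001, T=0.614, ωT=2.061812, cosh=3.993711, sinh=3.866488; start (x,ẋ)=(0.208855, 0.581100) → end (x,ẋ)=(0.305415, -0.162320)
phase 3: p=0.5420, T=0.315, ωT=1.057770, cosh=1.613585, sinh=1.266356; start (x,ẋ)=(0.305415, -0.162320) → end (x,ẋ)=(0.099036, -1.267977)

x = 0.0990, ẋ = -1.2680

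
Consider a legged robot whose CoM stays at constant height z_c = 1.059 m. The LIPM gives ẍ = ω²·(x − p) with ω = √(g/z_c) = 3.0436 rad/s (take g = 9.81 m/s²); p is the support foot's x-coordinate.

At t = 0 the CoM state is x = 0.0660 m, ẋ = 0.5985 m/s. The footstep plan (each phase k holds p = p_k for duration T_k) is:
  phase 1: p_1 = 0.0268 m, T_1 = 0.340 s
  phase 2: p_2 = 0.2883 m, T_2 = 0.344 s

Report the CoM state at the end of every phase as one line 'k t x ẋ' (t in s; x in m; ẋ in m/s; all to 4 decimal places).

1 0.3400 0.3307 1.0953
2 0.6840 0.8057 1.9138

phase 1: p=0.0268, T=0.340, ωT=1.034824, cosh=1.584950, sinh=1.229661; start (x,ẋ)=(0.066000, 0.598500) → end (x,ẋ)=(0.330733, 1.095302)
phase 2: p=0.2883, T=0.344, ωT=1.046998, cosh=1.600038, sinh=1.249048; start (x,ẋ)=(0.330733, 1.095302) → end (x,ẋ)=(0.805691, 1.913839)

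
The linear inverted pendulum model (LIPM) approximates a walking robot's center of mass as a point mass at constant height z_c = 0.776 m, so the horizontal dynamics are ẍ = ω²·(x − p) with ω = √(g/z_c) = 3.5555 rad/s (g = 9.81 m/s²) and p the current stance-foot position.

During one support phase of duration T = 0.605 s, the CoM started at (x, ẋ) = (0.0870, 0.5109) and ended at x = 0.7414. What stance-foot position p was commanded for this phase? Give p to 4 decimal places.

p = 0.0735

ωT = 3.5555·0.605 = 2.151077; cosh(ωT) = 4.355236, sinh(ωT) = 4.238877
x(T) = p + (x₀−p)·cosh(ωT) + (ẋ₀/ω)·sinh(ωT) ⇒ p·(1 − cosh) = x(T) − x₀·cosh − (ẋ₀/ω)·sinh
numerator   = 0.7414 − (0.0870)·4.355236 − (0.5109/3.5555)·4.238877 = -0.246602
denominator = 1 − 4.355236 = -3.355236
p = -0.246602 / -3.355236 = 0.0735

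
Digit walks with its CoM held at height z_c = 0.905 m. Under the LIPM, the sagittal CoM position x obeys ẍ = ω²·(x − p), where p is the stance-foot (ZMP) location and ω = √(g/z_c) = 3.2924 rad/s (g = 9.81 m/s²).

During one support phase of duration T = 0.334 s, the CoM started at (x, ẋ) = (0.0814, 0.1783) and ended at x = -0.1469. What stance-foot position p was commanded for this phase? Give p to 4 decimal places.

p = 0.5314

ωT = 3.2924·0.334 = 1.099662; cosh(ωT) = 1.668067, sinh(ωT) = 1.335083
x(T) = p + (x₀−p)·cosh(ωT) + (ẋ₀/ω)·sinh(ωT) ⇒ p·(1 − cosh) = x(T) − x₀·cosh − (ẋ₀/ω)·sinh
numerator   = -0.1469 − (0.0814)·1.668067 − (0.1783/3.2924)·1.335083 = -0.354982
denominator = 1 − 1.668067 = -0.668067
p = -0.354982 / -0.668067 = 0.5314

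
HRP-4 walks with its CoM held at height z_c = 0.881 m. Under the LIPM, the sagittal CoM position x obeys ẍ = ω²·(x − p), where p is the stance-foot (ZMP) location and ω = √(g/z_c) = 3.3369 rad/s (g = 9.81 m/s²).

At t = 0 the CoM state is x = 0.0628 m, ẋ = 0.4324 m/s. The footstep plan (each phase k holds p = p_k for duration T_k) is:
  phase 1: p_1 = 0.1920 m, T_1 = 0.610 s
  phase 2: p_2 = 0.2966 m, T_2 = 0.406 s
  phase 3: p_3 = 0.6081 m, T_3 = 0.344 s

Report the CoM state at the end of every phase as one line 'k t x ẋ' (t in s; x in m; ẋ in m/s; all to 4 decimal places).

1 0.6100 0.1766 0.0613
2 1.0160 0.0817 -0.5980
3 1.3600 -0.5589 -3.5264

phase 1: p=0.1920, T=0.610, ωT=2.035509, cosh=3.893381, sinh=3.762767; start (x,ẋ)=(0.062800, 0.432400) → end (x,ẋ)=(0.176560, 0.061266)
phase 2: p=0.2966, T=0.406, ωT=1.354781, cosh=2.066959, sinh=1.808955; start (x,ẋ)=(0.176560, 0.061266) → end (x,ẋ)=(0.081694, -0.597966)
phase 3: p=0.6081, T=0.344, ωT=1.147894, cosh=1.734426, sinh=1.417122; start (x,ẋ)=(0.081694, -0.597966) → end (x,ẋ)=(-0.558858, -3.526394)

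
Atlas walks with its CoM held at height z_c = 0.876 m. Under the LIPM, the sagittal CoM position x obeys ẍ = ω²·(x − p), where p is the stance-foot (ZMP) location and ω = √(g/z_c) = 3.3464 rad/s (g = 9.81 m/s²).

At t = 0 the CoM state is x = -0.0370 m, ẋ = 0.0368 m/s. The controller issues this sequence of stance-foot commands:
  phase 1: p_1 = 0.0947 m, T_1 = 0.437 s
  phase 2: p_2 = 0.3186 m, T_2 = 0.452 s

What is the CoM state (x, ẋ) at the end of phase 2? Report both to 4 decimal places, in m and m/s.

x = -1.4000, ẋ = -5.5616

phase 1: p=0.0947, T=0.437, ωT=1.462377, cosh=2.273946, sinh=2.042261; start (x,ẋ)=(-0.037000, 0.036800) → end (x,ẋ)=(-0.182320, -0.816386)
phase 2: p=0.3186, T=0.452, ωT=1.512573, cosh=2.379367, sinh=2.159025; start (x,ẋ)=(-0.182320, -0.816386) → end (x,ẋ)=(-1.399987, -5.561610)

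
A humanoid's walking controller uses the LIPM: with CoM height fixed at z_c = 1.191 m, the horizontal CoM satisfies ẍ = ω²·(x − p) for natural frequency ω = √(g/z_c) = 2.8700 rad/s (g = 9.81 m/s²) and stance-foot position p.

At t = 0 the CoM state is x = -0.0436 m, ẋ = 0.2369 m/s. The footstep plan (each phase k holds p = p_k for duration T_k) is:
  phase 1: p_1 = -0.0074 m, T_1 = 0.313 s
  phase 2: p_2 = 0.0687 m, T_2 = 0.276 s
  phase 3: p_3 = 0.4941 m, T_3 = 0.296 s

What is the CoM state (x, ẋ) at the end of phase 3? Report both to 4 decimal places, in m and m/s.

phase 1: p=-0.0074, T=0.313, ωT=0.898310, cosh=1.431354, sinh=1.024096; start (x,ẋ)=(-0.043600, 0.236900) → end (x,ẋ)=(0.025318, 0.232690)
phase 2: p=0.0687, T=0.276, ωT=0.792120, cosh=1.330478, sinh=0.877594; start (x,ẋ)=(0.025318, 0.232690) → end (x,ẋ)=(0.082133, 0.200322)
phase 3: p=0.4941, T=0.296, ωT=0.849520, cosh=1.383072, sinh=0.955452; start (x,ẋ)=(0.082133, 0.200322) → end (x,ẋ)=(-0.008991, -0.852614)

x = -0.0090, ẋ = -0.8526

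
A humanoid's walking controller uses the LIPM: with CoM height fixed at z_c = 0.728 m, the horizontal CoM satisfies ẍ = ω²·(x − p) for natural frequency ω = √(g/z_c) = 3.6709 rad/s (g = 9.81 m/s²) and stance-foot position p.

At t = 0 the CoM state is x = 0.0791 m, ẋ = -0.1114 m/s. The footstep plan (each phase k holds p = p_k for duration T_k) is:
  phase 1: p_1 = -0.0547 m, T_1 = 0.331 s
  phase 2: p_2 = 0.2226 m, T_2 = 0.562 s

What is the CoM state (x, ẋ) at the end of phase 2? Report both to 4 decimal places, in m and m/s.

x = 0.4890, ẋ = 1.0846

phase 1: p=-0.0547, T=0.331, ωT=1.215068, cosh=1.833606, sinh=1.536917; start (x,ẋ)=(0.079100, -0.111400) → end (x,ẋ)=(0.143996, 0.550618)
phase 2: p=0.2226, T=0.562, ωT=2.063046, cosh=3.998485, sinh=3.871419; start (x,ẋ)=(0.143996, 0.550618) → end (x,ẋ)=(0.488998, 1.084551)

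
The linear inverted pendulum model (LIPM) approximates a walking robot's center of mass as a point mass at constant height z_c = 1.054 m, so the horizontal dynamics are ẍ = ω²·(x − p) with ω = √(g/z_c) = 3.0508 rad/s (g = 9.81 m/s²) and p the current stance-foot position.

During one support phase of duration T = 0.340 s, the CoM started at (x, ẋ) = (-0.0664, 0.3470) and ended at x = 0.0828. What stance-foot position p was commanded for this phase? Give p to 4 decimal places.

ωT = 3.0508·0.340 = 1.037272; cosh(ωT) = 1.587965, sinh(ωT) = 1.233545
x(T) = p + (x₀−p)·cosh(ωT) + (ẋ₀/ω)·sinh(ωT) ⇒ p·(1 − cosh) = x(T) − x₀·cosh − (ẋ₀/ω)·sinh
numerator   = 0.0828 − (-0.0664)·1.587965 − (0.3470/3.0508)·1.233545 = 0.047937
denominator = 1 − 1.587965 = -0.587965
p = 0.047937 / -0.587965 = -0.0815

p = -0.0815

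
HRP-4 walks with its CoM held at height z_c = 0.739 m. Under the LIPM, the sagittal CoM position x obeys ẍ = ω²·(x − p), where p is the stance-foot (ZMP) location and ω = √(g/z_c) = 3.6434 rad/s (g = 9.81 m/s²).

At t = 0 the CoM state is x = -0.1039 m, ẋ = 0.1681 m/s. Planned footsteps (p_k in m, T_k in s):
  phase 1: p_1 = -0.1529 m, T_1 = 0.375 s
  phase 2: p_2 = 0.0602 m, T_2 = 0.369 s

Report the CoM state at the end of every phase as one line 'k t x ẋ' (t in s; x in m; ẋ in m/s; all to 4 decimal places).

phase 1: p=-0.1529, T=0.375, ωT=1.366275, cosh=2.087887, sinh=1.832832; start (x,ẋ)=(-0.103900, 0.168100) → end (x,ẋ)=(0.033970, 0.678183)
phase 2: p=0.0602, T=0.369, ωT=1.344415, cosh=2.048316, sinh=1.787624; start (x,ẋ)=(0.033970, 0.678183) → end (x,ẋ)=(0.339221, 1.218297)

1 0.3750 0.0340 0.6782
2 0.7440 0.3392 1.2183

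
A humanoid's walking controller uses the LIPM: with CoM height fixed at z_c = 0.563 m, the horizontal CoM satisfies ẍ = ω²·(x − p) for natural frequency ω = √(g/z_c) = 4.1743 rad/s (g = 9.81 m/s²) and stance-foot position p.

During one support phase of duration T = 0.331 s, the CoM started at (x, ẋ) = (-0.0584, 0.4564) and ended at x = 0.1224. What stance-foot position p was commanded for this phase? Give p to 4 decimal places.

p = -0.0377

ωT = 4.1743·0.331 = 1.381693; cosh(ωT) = 2.116395, sinh(ωT) = 1.865243
x(T) = p + (x₀−p)·cosh(ωT) + (ẋ₀/ω)·sinh(ωT) ⇒ p·(1 − cosh) = x(T) − x₀·cosh − (ẋ₀/ω)·sinh
numerator   = 0.1224 − (-0.0584)·2.116395 − (0.4564/4.1743)·1.865243 = 0.042060
denominator = 1 − 2.116395 = -1.116395
p = 0.042060 / -1.116395 = -0.0377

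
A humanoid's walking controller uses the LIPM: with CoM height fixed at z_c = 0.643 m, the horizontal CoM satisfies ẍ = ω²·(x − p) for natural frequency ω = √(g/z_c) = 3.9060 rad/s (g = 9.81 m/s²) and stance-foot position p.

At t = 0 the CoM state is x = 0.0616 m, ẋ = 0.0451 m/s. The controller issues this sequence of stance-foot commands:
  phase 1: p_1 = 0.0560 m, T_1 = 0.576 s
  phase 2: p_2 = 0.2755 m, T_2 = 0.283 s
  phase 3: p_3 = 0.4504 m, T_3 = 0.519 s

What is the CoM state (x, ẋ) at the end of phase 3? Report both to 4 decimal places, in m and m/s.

x = -0.8817, ẋ = -5.0759

phase 1: p=0.0560, T=0.576, ωT=2.249856, cosh=4.795892, sinh=4.690478; start (x,ẋ)=(0.061600, 0.045100) → end (x,ẋ)=(0.137015, 0.318892)
phase 2: p=0.2755, T=0.283, ωT=1.105398, cosh=1.675753, sinh=1.344674; start (x,ẋ)=(0.137015, 0.318892) → end (x,ẋ)=(0.153215, -0.192980)
phase 3: p=0.4504, T=0.519, ωT=2.027214, cosh=3.862302, sinh=3.730601; start (x,ẋ)=(0.153215, -0.192980) → end (x,ẋ)=(-0.881735, -5.075853)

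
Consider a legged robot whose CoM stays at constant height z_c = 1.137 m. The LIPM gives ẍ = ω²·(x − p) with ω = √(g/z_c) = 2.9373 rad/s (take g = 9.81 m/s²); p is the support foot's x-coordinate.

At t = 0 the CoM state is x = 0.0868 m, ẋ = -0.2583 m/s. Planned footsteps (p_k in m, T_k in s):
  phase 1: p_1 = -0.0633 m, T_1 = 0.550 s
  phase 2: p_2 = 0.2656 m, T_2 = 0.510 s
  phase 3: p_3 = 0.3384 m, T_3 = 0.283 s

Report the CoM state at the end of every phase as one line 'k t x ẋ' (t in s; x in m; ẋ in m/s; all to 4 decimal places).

phase 1: p=-0.0633, T=0.550, ωT=1.615515, cosh=2.614633, sinh=2.415845; start (x,ẋ)=(0.086800, -0.258300) → end (x,ẋ)=(0.116712, 0.389759)
phase 2: p=0.2656, T=0.510, ωT=1.498023, cosh=2.348205, sinh=2.124633; start (x,ẋ)=(0.116712, 0.389759) → end (x,ẋ)=(0.197905, -0.013928)
phase 3: p=0.3384, T=0.283, ωT=0.831256, cosh=1.365851, sinh=0.930349; start (x,ẋ)=(0.197905, -0.013928) → end (x,ẋ)=(0.142093, -0.402958)

1 0.5500 0.1167 0.3898
2 1.0600 0.1979 -0.0139
3 1.3430 0.1421 -0.4030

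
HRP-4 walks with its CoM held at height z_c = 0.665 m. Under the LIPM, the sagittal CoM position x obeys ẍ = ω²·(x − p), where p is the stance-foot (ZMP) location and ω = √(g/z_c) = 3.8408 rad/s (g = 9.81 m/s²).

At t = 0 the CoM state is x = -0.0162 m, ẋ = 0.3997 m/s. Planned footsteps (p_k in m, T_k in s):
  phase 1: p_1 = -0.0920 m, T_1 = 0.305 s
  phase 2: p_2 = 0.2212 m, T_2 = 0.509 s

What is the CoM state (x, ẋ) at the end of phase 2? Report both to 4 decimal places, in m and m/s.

x = 1.1420, ẋ = 3.7117

phase 1: p=-0.0920, T=0.305, ωT=1.171444, cosh=1.768284, sinh=1.458365; start (x,ẋ)=(-0.016200, 0.399700) → end (x,ẋ)=(0.193803, 1.131361)
phase 2: p=0.2212, T=0.509, ωT=1.954967, cosh=3.602628, sinh=3.461059; start (x,ẋ)=(0.193803, 1.131361) → end (x,ẋ)=(1.142003, 3.711682)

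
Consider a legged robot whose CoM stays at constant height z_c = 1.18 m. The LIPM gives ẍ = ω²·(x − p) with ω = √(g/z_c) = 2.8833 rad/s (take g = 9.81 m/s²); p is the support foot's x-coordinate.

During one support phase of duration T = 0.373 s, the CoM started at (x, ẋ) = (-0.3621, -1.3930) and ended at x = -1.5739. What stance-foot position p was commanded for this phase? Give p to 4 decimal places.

ωT = 2.8833·0.373 = 1.075471; cosh(ωT) = 1.636255, sinh(ωT) = 1.295118
x(T) = p + (x₀−p)·cosh(ωT) + (ẋ₀/ω)·sinh(ωT) ⇒ p·(1 − cosh) = x(T) − x₀·cosh − (ẋ₀/ω)·sinh
numerator   = -1.5739 − (-0.3621)·1.636255 − (-1.3930/2.8833)·1.295118 = -0.355706
denominator = 1 − 1.636255 = -0.636255
p = -0.355706 / -0.636255 = 0.5591

p = 0.5591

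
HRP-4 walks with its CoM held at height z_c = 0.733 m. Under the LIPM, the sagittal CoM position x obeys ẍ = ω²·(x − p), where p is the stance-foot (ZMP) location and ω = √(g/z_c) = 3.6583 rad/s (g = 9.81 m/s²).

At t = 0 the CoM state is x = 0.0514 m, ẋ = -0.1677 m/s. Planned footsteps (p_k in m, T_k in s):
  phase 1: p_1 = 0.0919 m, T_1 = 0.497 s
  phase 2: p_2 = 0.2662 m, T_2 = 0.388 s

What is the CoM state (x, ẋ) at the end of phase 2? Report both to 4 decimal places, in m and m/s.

phase 1: p=0.0919, T=0.497, ωT=1.818175, cosh=3.161464, sinh=2.999142; start (x,ẋ)=(0.051400, -0.167700) → end (x,ẋ)=(-0.173623, -0.974534)
phase 2: p=0.2662, T=0.388, ωT=1.419420, cosh=2.188289, sinh=1.946435; start (x,ẋ)=(-0.173623, -0.974534) → end (x,ẋ)=(-1.214770, -5.264382)

x = -1.2148, ẋ = -5.2644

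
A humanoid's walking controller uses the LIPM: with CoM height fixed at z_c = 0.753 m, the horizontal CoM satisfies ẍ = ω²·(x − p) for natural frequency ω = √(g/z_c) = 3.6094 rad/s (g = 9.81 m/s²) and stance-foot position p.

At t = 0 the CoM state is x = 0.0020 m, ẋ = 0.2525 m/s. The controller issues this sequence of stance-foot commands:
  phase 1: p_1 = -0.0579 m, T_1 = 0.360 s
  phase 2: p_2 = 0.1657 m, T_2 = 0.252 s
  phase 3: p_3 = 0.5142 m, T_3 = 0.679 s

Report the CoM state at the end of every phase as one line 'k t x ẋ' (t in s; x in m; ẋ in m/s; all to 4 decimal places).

phase 1: p=-0.0579, T=0.360, ωT=1.299384, cosh=1.969868, sinh=1.697169; start (x,ẋ)=(0.002000, 0.252500) → end (x,ẋ)=(0.178823, 0.864325)
phase 2: p=0.1657, T=0.252, ωT=0.909569, cosh=1.442975, sinh=1.040277; start (x,ẋ)=(0.178823, 0.864325) → end (x,ẋ)=(0.433745, 1.296471)
phase 3: p=0.5142, T=0.679, ωT=2.450783, cosh=5.841823, sinh=5.755597; start (x,ẋ)=(0.433745, 1.296471) → end (x,ẋ)=(2.111569, 5.902374)

1 0.3600 0.1788 0.8643
2 0.6120 0.4337 1.2965
3 1.2910 2.1116 5.9024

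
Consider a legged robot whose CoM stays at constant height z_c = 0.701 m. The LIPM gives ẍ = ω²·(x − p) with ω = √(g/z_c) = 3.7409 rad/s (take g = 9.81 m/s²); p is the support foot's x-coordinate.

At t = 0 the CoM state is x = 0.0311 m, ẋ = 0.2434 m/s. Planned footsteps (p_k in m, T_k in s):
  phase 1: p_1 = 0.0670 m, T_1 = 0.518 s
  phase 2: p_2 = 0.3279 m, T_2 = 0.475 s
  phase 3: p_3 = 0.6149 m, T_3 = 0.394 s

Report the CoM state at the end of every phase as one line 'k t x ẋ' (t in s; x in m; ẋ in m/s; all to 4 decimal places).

1 0.5180 0.1610 0.4060
2 0.9930 0.1320 -0.5586
3 1.3870 -0.8036 -5.0206

phase 1: p=0.0670, T=0.518, ωT=1.937786, cosh=3.543693, sinh=3.399670; start (x,ẋ)=(0.031100, 0.243400) → end (x,ẋ)=(0.160979, 0.405965)
phase 2: p=0.3279, T=0.475, ωT=1.776927, cosh=3.040411, sinh=2.871254; start (x,ẋ)=(0.160979, 0.405965) → end (x,ẋ)=(0.131983, -0.558606)
phase 3: p=0.6149, T=0.394, ωT=1.473915, cosh=2.297661, sinh=2.068633; start (x,ẋ)=(0.131983, -0.558606) → end (x,ẋ)=(-0.803575, -5.020562)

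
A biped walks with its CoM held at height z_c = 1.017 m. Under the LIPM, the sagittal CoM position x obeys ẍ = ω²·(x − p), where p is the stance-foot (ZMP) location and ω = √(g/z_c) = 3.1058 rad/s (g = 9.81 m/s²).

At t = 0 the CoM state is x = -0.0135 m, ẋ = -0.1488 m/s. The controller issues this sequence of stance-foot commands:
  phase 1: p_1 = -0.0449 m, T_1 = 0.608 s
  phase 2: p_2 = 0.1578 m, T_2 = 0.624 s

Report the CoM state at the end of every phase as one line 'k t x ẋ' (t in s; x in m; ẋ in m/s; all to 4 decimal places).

1 0.6080 -0.0935 -0.1881
2 1.2320 -0.9387 -3.3201

phase 1: p=-0.0449, T=0.608, ωT=1.888326, cosh=3.379812, sinh=3.228487; start (x,ẋ)=(-0.013500, -0.148800) → end (x,ẋ)=(-0.093452, -0.188067)
phase 2: p=0.1578, T=0.624, ωT=1.938019, cosh=3.544485, sinh=3.400496; start (x,ẋ)=(-0.093452, -0.188067) → end (x,ẋ)=(-0.938671, -3.320138)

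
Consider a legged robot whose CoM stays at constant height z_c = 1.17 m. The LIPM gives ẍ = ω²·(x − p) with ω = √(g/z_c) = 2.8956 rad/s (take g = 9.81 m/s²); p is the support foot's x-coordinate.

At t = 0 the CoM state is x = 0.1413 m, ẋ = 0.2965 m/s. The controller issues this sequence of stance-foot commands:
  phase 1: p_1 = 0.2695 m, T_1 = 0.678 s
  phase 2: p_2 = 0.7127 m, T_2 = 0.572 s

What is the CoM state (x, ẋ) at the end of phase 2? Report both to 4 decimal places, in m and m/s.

phase 1: p=0.2695, T=0.678, ωT=1.963217, cosh=3.631303, sinh=3.490897; start (x,ẋ)=(0.141300, 0.296500) → end (x,ẋ)=(0.161423, -0.219195)
phase 2: p=0.7127, T=0.572, ωT=1.656283, cosh=2.715323, sinh=2.524476; start (x,ẋ)=(0.161423, -0.219195) → end (x,ẋ)=(-0.975295, -4.624948)

x = -0.9753, ẋ = -4.6249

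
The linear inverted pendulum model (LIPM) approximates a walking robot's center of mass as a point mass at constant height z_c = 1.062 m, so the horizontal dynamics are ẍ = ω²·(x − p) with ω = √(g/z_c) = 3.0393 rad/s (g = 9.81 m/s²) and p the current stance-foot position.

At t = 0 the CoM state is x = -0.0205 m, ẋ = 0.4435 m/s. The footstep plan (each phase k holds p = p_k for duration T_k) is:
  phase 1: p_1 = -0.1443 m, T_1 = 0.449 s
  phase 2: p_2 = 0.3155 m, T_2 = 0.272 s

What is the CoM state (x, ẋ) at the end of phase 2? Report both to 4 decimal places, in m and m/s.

phase 1: p=-0.1443, T=0.449, ωT=1.364646, cosh=2.084904, sinh=1.829432; start (x,ẋ)=(-0.020500, 0.443500) → end (x,ẋ)=(0.380765, 1.613007)
phase 2: p=0.3155, T=0.272, ωT=0.826690, cosh=1.361617, sinh=0.924122; start (x,ẋ)=(0.380765, 1.613007) → end (x,ẋ)=(0.894813, 2.379607)

x = 0.8948, ẋ = 2.3796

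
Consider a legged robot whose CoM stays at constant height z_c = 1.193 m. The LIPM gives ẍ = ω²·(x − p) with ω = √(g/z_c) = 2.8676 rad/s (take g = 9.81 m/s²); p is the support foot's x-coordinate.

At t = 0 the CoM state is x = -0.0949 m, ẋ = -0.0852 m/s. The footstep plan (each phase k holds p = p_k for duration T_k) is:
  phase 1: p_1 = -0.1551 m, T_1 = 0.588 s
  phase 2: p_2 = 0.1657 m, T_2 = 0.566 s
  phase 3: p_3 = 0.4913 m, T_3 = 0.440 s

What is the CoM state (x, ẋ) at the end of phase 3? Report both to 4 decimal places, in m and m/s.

phase 1: p=-0.1551, T=0.588, ωT=1.686149, cosh=2.791940, sinh=2.606709; start (x,ẋ)=(-0.094900, -0.085200) → end (x,ẋ)=(-0.064474, 0.212122)
phase 2: p=0.1657, T=0.566, ωT=1.623062, cosh=2.632939, sinh=2.435645; start (x,ẋ)=(-0.064474, 0.212122) → end (x,ẋ)=(-0.260164, -1.049136)
phase 3: p=0.4913, T=0.440, ωT=1.261744, cosh=1.907367, sinh=1.624208; start (x,ẋ)=(-0.260164, -1.049136) → end (x,ẋ)=(-1.536249, -5.501091)

x = -1.5362, ẋ = -5.5011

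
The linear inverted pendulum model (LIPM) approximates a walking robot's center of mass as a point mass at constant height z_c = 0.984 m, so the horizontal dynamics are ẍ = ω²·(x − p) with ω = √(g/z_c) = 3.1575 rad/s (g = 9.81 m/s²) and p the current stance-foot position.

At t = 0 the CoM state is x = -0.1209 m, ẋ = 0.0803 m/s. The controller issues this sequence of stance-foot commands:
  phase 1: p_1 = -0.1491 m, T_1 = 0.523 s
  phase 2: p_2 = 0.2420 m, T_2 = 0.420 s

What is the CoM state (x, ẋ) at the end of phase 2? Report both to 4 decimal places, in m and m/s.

x = -0.0198, ẋ = -0.4991

phase 1: p=-0.1491, T=0.523, ωT=1.651373, cosh=2.702959, sinh=2.511172; start (x,ẋ)=(-0.120900, 0.080300) → end (x,ẋ)=(-0.009014, 0.440646)
phase 2: p=0.2420, T=0.420, ωT=1.326150, cosh=2.016006, sinh=1.750508; start (x,ẋ)=(-0.009014, 0.440646) → end (x,ẋ)=(-0.019752, -0.499065)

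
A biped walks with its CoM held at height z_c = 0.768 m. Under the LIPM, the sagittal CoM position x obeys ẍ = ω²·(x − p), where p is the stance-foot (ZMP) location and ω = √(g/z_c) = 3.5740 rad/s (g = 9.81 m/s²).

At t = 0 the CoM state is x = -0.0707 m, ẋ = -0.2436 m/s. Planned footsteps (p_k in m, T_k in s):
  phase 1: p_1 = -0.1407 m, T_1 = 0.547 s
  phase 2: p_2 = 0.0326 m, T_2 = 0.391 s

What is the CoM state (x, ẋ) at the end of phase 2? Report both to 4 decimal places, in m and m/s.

x = -0.3106, ẋ = -1.0907

phase 1: p=-0.1407, T=0.547, ωT=1.954978, cosh=3.602666, sinh=3.461098; start (x,ẋ)=(-0.070700, -0.243600) → end (x,ẋ)=(-0.124418, -0.011712)
phase 2: p=0.0326, T=0.391, ωT=1.397434, cosh=2.146019, sinh=1.898789; start (x,ẋ)=(-0.124418, -0.011712) → end (x,ẋ)=(-0.310586, -1.090701)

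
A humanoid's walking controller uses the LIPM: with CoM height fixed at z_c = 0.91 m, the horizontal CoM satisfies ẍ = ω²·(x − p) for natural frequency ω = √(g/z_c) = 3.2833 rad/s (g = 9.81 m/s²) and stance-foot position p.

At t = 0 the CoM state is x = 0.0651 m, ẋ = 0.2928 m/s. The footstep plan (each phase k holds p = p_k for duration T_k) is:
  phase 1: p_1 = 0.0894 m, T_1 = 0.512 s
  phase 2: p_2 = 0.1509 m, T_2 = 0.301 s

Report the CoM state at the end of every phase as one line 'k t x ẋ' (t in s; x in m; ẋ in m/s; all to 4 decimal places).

1 0.5120 0.2531 0.6068
2 0.8130 0.5210 1.3162

phase 1: p=0.0894, T=0.512, ωT=1.681050, cosh=2.778685, sinh=2.592506; start (x,ẋ)=(0.065100, 0.292800) → end (x,ẋ)=(0.253074, 0.606758)
phase 2: p=0.1509, T=0.301, ωT=0.988273, cosh=1.529405, sinh=1.157186; start (x,ẋ)=(0.253074, 0.606758) → end (x,ẋ)=(0.521015, 1.316177)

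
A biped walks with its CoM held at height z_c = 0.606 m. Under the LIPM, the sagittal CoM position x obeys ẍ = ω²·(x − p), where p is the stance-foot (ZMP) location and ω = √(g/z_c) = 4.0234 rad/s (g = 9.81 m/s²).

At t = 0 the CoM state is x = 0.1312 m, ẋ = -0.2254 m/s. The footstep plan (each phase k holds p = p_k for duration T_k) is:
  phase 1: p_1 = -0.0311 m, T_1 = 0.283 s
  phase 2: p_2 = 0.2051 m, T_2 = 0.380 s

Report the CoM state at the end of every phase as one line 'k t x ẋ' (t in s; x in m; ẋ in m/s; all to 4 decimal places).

phase 1: p=-0.0311, T=0.283, ωT=1.138622, cosh=1.721362, sinh=1.401102; start (x,ẋ)=(0.131200, -0.225400) → end (x,ẋ)=(0.169784, 0.526921)
phase 2: p=0.2051, T=0.380, ωT=1.528892, cosh=2.414919, sinh=2.198143; start (x,ẋ)=(0.169784, 0.526921) → end (x,ẋ)=(0.407693, 0.960138)

1 0.2830 0.1698 0.5269
2 0.6630 0.4077 0.9601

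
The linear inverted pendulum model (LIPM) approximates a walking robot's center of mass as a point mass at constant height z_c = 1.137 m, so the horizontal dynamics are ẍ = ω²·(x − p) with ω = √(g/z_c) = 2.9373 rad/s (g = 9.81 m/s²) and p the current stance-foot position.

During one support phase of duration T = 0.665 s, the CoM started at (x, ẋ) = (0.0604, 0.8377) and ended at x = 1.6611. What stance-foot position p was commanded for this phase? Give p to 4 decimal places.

ωT = 2.9373·0.665 = 1.953305; cosh(ωT) = 3.596878, sinh(ωT) = 3.455074
x(T) = p + (x₀−p)·cosh(ωT) + (ẋ₀/ω)·sinh(ωT) ⇒ p·(1 − cosh) = x(T) − x₀·cosh − (ẋ₀/ω)·sinh
numerator   = 1.6611 − (0.0604)·3.596878 − (0.8377/2.9373)·3.455074 = 0.458483
denominator = 1 − 3.596878 = -2.596878
p = 0.458483 / -2.596878 = -0.1766

p = -0.1766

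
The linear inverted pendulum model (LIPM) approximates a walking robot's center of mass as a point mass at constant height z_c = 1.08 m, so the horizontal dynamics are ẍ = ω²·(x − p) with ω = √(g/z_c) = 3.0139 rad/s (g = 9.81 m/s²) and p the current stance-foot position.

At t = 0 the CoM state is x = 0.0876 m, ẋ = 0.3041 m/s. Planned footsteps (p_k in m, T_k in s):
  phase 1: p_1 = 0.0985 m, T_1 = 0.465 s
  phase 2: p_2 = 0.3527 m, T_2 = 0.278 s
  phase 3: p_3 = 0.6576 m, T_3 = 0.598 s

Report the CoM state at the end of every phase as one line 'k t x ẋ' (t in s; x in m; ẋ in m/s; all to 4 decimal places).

1 0.4650 0.2675 0.5923
2 0.7430 0.4204 0.5714
3 1.3410 0.4780 -0.3293

phase 1: p=0.0985, T=0.465, ωT=1.401464, cosh=2.153688, sinh=1.907451; start (x,ẋ)=(0.087600, 0.304100) → end (x,ẋ)=(0.267485, 0.592274)
phase 2: p=0.3527, T=0.278, ωT=0.837864, cosh=1.372029, sinh=0.939396; start (x,ẋ)=(0.267485, 0.592274) → end (x,ẋ)=(0.420387, 0.571353)
phase 3: p=0.6576, T=0.598, ωT=1.802312, cosh=3.114284, sinh=2.949367; start (x,ẋ)=(0.420387, 0.571353) → end (x,ẋ)=(0.477970, -0.329254)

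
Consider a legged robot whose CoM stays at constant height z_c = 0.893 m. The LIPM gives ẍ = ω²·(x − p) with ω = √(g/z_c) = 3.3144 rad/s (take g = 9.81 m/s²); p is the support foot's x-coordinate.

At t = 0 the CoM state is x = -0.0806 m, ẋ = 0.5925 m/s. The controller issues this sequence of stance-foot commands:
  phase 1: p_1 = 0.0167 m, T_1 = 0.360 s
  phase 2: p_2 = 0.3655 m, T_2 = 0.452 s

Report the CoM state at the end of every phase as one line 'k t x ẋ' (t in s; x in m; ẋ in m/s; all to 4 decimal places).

phase 1: p=0.0167, T=0.360, ωT=1.193184, cosh=1.800409, sinh=1.497155; start (x,ẋ)=(-0.080600, 0.592500) → end (x,ẋ)=(0.109160, 0.583923)
phase 2: p=0.3655, T=0.452, ωT=1.498109, cosh=2.348387, sinh=2.124834; start (x,ẋ)=(0.109160, 0.583923) → end (x,ẋ)=(0.137862, -0.434012)

1 0.3600 0.1092 0.5839
2 0.8120 0.1379 -0.4340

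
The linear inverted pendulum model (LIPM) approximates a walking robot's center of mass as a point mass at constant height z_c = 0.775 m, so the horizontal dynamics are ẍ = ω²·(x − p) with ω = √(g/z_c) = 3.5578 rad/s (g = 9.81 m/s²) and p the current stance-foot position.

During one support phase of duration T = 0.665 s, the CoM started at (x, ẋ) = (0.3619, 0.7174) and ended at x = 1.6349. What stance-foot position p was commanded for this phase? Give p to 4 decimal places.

ωT = 3.5578·0.665 = 2.365937; cosh(ωT) = 5.373939, sinh(ωT) = 5.280078
x(T) = p + (x₀−p)·cosh(ωT) + (ẋ₀/ω)·sinh(ωT) ⇒ p·(1 − cosh) = x(T) − x₀·cosh − (ẋ₀/ω)·sinh
numerator   = 1.6349 − (0.3619)·5.373939 − (0.7174/3.5578)·5.280078 = -1.374611
denominator = 1 − 5.373939 = -4.373939
p = -1.374611 / -4.373939 = 0.3143

p = 0.3143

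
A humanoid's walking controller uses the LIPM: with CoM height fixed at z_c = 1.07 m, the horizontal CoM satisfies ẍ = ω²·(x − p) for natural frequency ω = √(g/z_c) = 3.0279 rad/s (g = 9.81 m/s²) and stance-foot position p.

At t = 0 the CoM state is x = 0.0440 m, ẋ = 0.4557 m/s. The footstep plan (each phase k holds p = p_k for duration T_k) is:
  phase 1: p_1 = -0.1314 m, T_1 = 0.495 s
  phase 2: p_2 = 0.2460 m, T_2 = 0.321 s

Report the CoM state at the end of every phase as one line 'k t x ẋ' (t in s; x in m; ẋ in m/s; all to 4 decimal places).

1 0.4950 0.6008 2.2002
2 0.8160 1.6049 4.5404

phase 1: p=-0.1314, T=0.495, ωT=1.498810, cosh=2.349879, sinh=2.126483; start (x,ẋ)=(0.044000, 0.455700) → end (x,ẋ)=(0.600805, 2.200201)
phase 2: p=0.2460, T=0.321, ωT=0.971956, cosh=1.510726, sinh=1.132383; start (x,ẋ)=(0.600805, 2.200201) → end (x,ẋ)=(1.604851, 4.540436)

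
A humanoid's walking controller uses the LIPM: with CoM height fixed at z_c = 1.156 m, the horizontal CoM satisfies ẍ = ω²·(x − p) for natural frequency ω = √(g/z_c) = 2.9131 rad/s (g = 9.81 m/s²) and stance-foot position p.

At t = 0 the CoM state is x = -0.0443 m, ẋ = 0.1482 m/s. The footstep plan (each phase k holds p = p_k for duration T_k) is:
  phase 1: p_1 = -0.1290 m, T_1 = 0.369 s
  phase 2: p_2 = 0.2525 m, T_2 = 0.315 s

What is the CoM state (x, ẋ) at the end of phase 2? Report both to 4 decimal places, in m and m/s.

x = 0.1983, ẋ = 0.2725

phase 1: p=-0.1290, T=0.369, ωT=1.074934, cosh=1.635560, sinh=1.294239; start (x,ẋ)=(-0.044300, 0.148200) → end (x,ẋ)=(0.075375, 0.561730)
phase 2: p=0.2525, T=0.315, ωT=0.917627, cosh=1.451404, sinh=1.051938; start (x,ẋ)=(0.075375, 0.561730) → end (x,ẋ)=(0.198264, 0.272514)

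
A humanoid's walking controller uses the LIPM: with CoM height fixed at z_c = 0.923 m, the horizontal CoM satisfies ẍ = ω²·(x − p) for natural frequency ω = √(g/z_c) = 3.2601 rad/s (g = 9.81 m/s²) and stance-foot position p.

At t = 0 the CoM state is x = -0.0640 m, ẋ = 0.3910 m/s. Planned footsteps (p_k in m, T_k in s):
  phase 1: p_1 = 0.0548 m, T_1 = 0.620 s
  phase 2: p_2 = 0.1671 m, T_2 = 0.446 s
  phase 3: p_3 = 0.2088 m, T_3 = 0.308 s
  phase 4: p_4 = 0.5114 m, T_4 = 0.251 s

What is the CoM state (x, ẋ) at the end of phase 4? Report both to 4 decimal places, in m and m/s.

x = -1.4068, ẋ = -5.7786

phase 1: p=0.0548, T=0.620, ωT=2.021262, cosh=3.840166, sinh=3.707678; start (x,ẋ)=(-0.064000, 0.391000) → end (x,ẋ)=(0.043269, 0.065522)
phase 2: p=0.1671, T=0.446, ωT=1.454005, cosh=2.256927, sinh=2.023294; start (x,ẋ)=(0.043269, 0.065522) → end (x,ẋ)=(-0.071714, -0.668932)
phase 3: p=0.2088, T=0.308, ωT=1.004111, cosh=1.547925, sinh=1.181554; start (x,ẋ)=(-0.071714, -0.668932) → end (x,ẋ)=(-0.467855, -2.115994)
phase 4: p=0.5114, T=0.251, ωT=0.818285, cosh=1.353899, sinh=0.912711; start (x,ẋ)=(-0.467855, -2.115994) → end (x,ẋ)=(-1.406815, -5.778643)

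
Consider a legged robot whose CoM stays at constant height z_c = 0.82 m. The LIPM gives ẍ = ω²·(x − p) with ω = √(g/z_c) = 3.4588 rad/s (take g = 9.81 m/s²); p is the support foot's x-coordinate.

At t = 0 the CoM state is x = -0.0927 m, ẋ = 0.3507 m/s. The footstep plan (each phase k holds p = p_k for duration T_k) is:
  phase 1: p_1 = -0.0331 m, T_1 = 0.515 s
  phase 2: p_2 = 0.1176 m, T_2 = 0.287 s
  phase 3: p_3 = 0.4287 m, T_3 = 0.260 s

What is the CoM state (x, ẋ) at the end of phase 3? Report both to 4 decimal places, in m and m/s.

phase 1: p=-0.0331, T=0.515, ωT=1.781282, cosh=3.052943, sinh=2.884521; start (x,ẋ)=(-0.092700, 0.350700) → end (x,ẋ)=(0.077416, 0.476039)
phase 2: p=0.1176, T=0.287, ωT=0.992676, cosh=1.534514, sinh=1.163930; start (x,ẋ)=(0.077416, 0.476039) → end (x,ẋ)=(0.216131, 0.568717)
phase 3: p=0.4287, T=0.260, ωT=0.899288, cosh=1.432356, sinh=1.025497; start (x,ẋ)=(0.216131, 0.568717) → end (x,ẋ)=(0.292844, 0.060626)

x = 0.2928, ẋ = 0.0606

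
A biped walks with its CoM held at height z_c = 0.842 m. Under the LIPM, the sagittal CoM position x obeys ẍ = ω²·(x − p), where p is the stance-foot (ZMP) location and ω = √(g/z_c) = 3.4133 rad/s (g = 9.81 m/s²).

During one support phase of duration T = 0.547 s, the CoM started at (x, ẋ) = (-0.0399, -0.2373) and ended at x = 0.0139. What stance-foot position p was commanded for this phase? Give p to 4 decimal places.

ωT = 3.4133·0.547 = 1.867075; cosh(ωT) = 3.311961, sinh(ωT) = 3.157386
x(T) = p + (x₀−p)·cosh(ωT) + (ẋ₀/ω)·sinh(ωT) ⇒ p·(1 − cosh) = x(T) − x₀·cosh − (ẋ₀/ω)·sinh
numerator   = 0.0139 − (-0.0399)·3.311961 − (-0.2373/3.4133)·3.157386 = 0.365556
denominator = 1 − 3.311961 = -2.311961
p = 0.365556 / -2.311961 = -0.1581

p = -0.1581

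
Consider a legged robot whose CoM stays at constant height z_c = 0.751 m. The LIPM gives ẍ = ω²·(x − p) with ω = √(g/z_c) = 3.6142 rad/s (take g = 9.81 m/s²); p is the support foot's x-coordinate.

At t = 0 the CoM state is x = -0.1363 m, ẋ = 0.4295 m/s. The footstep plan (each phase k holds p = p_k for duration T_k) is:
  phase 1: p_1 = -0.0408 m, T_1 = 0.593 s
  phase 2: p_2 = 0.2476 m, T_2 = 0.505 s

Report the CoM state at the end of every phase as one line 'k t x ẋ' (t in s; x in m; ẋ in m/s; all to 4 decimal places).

phase 1: p=-0.0408, T=0.593, ωT=2.143221, cosh=4.322066, sinh=4.204789; start (x,ẋ)=(-0.136300, 0.429500) → end (x,ẋ)=(0.046126, 0.405019)
phase 2: p=0.2476, T=0.505, ωT=1.825171, cosh=3.182523, sinh=3.021333; start (x,ẋ)=(0.046126, 0.405019) → end (x,ẋ)=(-0.055014, -0.911050)

1 0.5930 0.0461 0.4050
2 1.0980 -0.0550 -0.9110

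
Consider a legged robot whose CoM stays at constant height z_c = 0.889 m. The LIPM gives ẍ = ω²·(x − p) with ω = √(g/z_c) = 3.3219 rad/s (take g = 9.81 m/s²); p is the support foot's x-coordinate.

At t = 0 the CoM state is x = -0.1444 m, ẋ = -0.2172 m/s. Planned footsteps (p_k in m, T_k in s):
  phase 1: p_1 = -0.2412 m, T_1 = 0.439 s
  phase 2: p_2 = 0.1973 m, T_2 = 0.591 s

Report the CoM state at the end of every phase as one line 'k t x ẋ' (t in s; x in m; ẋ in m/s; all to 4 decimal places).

1 0.4390 -0.1548 0.1616
2 1.0300 -0.9115 -3.4964

phase 1: p=-0.2412, T=0.439, ωT=1.458314, cosh=2.265667, sinh=2.033039; start (x,ẋ)=(-0.144400, -0.217200) → end (x,ẋ)=(-0.154812, 0.161641)
phase 2: p=0.1973, T=0.591, ωT=1.963243, cosh=3.631395, sinh=3.490992; start (x,ẋ)=(-0.154812, 0.161641) → end (x,ẋ)=(-0.911489, -3.496367)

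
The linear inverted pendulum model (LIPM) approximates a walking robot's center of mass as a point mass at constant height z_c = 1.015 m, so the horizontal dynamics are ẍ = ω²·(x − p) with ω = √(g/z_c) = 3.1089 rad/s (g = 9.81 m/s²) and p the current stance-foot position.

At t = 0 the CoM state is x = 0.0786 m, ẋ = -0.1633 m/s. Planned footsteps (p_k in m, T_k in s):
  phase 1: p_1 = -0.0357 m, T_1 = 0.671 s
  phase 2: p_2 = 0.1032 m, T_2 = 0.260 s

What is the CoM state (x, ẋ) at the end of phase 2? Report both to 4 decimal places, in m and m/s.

phase 1: p=-0.0357, T=0.671, ωT=2.086072, cosh=4.088697, sinh=3.964523; start (x,ẋ)=(0.078600, -0.163300) → end (x,ẋ)=(0.223395, 0.741098)
phase 2: p=0.1032, T=0.260, ωT=0.808314, cosh=1.344865, sinh=0.899256; start (x,ẋ)=(0.223395, 0.741098) → end (x,ẋ)=(0.479210, 1.332706)

x = 0.4792, ẋ = 1.3327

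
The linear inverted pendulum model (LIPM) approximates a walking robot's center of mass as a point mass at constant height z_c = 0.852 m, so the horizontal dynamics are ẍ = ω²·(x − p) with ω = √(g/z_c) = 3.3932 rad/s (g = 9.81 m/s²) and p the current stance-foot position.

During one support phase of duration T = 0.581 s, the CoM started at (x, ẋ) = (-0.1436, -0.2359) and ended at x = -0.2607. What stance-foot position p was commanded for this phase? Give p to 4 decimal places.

p = -0.1916

ωT = 3.3932·0.581 = 1.971449; cosh(ωT) = 3.660165, sinh(ωT) = 3.520910
x(T) = p + (x₀−p)·cosh(ωT) + (ẋ₀/ω)·sinh(ωT) ⇒ p·(1 − cosh) = x(T) − x₀·cosh − (ẋ₀/ω)·sinh
numerator   = -0.2607 − (-0.1436)·3.660165 − (-0.2359/3.3932)·3.520910 = 0.509678
denominator = 1 − 3.660165 = -2.660165
p = 0.509678 / -2.660165 = -0.1916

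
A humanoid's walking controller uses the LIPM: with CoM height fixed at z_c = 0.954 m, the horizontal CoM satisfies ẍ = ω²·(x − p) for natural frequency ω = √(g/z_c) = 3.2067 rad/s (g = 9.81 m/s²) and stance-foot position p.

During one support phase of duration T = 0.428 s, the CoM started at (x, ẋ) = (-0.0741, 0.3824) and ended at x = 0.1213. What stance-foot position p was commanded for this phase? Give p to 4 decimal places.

ωT = 3.2067·0.428 = 1.372468; cosh(ωT) = 2.099277, sinh(ωT) = 1.845796
x(T) = p + (x₀−p)·cosh(ωT) + (ẋ₀/ω)·sinh(ωT) ⇒ p·(1 − cosh) = x(T) − x₀·cosh − (ẋ₀/ω)·sinh
numerator   = 0.1213 − (-0.0741)·2.099277 − (0.3824/3.2067)·1.845796 = 0.056745
denominator = 1 − 2.099277 = -1.099277
p = 0.056745 / -1.099277 = -0.0516

p = -0.0516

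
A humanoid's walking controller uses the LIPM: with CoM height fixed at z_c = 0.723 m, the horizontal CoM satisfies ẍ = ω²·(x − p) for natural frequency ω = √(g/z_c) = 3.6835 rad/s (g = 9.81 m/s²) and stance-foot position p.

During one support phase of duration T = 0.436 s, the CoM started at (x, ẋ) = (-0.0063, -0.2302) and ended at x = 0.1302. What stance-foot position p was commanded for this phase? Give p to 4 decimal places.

ωT = 3.6835·0.436 = 1.606006; cosh(ωT) = 2.591779, sinh(ωT) = 2.391091
x(T) = p + (x₀−p)·cosh(ωT) + (ẋ₀/ω)·sinh(ωT) ⇒ p·(1 − cosh) = x(T) − x₀·cosh − (ẋ₀/ω)·sinh
numerator   = 0.1302 − (-0.0063)·2.591779 − (-0.2302/3.6835)·2.391091 = 0.295959
denominator = 1 − 2.591779 = -1.591779
p = 0.295959 / -1.591779 = -0.1859

p = -0.1859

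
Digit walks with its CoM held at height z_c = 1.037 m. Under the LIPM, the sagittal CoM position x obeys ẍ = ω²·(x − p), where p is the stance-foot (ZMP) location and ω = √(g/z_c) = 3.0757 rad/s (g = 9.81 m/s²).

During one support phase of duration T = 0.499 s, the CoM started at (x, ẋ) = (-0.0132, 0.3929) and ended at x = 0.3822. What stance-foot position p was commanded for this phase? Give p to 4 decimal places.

p = -0.0922

ωT = 3.0757·0.499 = 1.534774; cosh(ωT) = 2.427891, sinh(ωT) = 2.212387
x(T) = p + (x₀−p)·cosh(ωT) + (ẋ₀/ω)·sinh(ωT) ⇒ p·(1 − cosh) = x(T) − x₀·cosh − (ẋ₀/ω)·sinh
numerator   = 0.3822 − (-0.0132)·2.427891 − (0.3929/3.0757)·2.212387 = 0.131631
denominator = 1 − 2.427891 = -1.427891
p = 0.131631 / -1.427891 = -0.0922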